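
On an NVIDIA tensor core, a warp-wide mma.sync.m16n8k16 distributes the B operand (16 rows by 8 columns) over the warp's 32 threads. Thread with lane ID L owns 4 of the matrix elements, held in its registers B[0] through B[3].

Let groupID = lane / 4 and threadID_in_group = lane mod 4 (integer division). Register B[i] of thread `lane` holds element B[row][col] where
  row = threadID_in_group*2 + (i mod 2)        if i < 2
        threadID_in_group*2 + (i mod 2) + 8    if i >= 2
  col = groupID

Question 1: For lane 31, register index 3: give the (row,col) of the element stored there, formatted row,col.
lane 31: G=7 (31/4), T=3 (31%4)
i=3: r=3*2+1+8=15, c=G=7

15,7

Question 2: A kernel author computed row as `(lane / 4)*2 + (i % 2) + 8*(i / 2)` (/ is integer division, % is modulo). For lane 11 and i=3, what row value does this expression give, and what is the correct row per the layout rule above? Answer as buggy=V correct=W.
`(lane / 4)*2 + (i % 2) + 8*(i / 2)`[11,3]->13
lane 11->11/4=2, 11 mod 4=3
i=3  r:2·3+1+8->15  c:2
row: 13 vs 15

buggy=13 correct=15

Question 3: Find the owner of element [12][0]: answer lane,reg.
2,2

c=0→G=0  r=12→rhi=1,T=2,p=0
L=0*4+2=2  i=1*2+0=2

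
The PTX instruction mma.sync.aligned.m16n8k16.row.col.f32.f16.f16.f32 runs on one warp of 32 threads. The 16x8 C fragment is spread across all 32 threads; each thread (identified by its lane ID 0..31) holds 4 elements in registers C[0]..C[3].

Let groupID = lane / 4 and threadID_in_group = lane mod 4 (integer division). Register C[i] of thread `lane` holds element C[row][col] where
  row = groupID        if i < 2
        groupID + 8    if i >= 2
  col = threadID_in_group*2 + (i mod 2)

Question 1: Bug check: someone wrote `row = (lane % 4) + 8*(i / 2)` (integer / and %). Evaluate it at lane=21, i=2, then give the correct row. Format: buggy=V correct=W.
`(lane % 4) + 8*(i / 2)`[21,2]=>9
lane 21=>21/4=5, 21 mod 4=1
i=2  r:5+8=>13  c:2·1+0=>2
row: 9 vs 13

buggy=9 correct=13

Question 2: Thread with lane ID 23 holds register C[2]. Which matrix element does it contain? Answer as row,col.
lane 23: grp=5 (23/4), tig=3 (23%4)
i=2: r=5+8=13, c=3*2+0=6

13,6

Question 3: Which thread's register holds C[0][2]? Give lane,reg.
r=0⇒gr=0,Rb=0  c=2⇒th=1,odd=0
L=0*4+1=1  i=0*2+0=0

1,0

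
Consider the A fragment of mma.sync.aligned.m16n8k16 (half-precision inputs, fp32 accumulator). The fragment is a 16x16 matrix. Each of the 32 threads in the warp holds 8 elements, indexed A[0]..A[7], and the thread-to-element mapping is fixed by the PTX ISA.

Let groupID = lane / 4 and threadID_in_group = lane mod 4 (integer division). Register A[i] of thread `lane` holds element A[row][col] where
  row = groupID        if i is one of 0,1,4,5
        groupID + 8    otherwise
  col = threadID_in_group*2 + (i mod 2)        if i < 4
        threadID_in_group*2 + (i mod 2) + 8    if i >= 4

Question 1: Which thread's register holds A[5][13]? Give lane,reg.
r=5→G=5,rhi=0  c=13→chi=1,T=2,p=1
L=5*4+2=22  i=1*4+0*2+1=5

22,5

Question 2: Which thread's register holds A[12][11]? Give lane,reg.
r: 12->gid=4,r8=1  c: 11->c8=1,tid=1,i&1=1
L=4*4+1=17  i=1*4+1*2+1=7

17,7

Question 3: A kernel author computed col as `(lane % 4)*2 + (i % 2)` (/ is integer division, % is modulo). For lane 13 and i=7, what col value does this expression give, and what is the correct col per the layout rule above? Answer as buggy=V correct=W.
`(lane % 4)*2 + (i % 2)`[13,7]→3
L=13→G=13>>2=3, T=13&3=1
[7]→row 3+8=11  col 1·2+1+8=11
col: 3 vs 11

buggy=3 correct=11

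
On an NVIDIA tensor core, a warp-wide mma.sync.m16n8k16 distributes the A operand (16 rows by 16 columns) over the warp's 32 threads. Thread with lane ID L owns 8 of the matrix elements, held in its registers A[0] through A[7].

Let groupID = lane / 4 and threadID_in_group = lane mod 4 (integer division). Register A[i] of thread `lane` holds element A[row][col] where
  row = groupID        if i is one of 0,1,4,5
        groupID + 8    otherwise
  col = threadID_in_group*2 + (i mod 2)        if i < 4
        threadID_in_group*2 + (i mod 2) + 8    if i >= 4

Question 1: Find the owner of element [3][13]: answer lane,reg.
r: 3->gid=3,r8=0  c: 13->c8=1,tid=2,i&1=1
L=3*4+2=14  i=1*4+0*2+1=5

14,5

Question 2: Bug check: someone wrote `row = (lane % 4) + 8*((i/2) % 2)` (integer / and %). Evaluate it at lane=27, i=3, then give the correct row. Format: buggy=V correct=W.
`(lane % 4) + 8*((i/2) % 2)`[27,3]->11
lane 27->27/4=6, 27 mod 4=3
i=3  r:6+8->14  c:2·3+1+0->7
row: 11 vs 14

buggy=11 correct=14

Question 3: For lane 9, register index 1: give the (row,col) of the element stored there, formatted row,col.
lane 9->9/4=2, 9 mod 4=1
i=1  r:2+0->2  c:2·1+1+0->3

2,3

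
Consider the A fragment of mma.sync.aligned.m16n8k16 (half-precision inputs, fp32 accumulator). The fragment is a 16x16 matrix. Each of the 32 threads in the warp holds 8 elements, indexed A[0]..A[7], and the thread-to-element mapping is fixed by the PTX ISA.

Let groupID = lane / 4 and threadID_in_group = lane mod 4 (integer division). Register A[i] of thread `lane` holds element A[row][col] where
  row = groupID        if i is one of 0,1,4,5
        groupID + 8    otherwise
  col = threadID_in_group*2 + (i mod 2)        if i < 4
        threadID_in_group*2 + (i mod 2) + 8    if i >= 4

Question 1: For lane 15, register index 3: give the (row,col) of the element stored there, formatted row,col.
lane 15: G=3 (15/4), T=3 (15%4)
i=3: r=3+8=11, c=3*2+1+0=7

11,7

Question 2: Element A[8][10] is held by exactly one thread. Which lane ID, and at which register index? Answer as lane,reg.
r: 8->gid=0,r8=1  c: 10->c8=1,tid=1,i&1=0
L=0*4+1=1  i=1*4+1*2+0=6

1,6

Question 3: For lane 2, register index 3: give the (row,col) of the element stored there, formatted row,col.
L=2->g=2>>2=0, t=2&3=2
[3]->row 0+8=8  col 2·2+1+0=5

8,5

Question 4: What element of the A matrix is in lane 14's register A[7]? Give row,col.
11,13

lane 14→14/4=3, 14 mod 4=2
i=7  r:3+8→11  c:2·2+1+8→13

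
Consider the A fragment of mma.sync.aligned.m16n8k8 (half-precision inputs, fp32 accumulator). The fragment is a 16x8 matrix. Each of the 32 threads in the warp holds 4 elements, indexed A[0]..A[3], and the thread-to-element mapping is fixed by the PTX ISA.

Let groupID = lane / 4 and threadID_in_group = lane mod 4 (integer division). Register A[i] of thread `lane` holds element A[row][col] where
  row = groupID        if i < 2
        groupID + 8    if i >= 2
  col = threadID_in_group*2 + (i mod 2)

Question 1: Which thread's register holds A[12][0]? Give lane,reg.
r:12=>grp=4,rB=1  c:0=>tig=0,lo=0
L=4*4+0=16  i=1*2+0=2

16,2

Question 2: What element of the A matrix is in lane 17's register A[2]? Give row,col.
12,2

17: g=4,t=1
[2] (4+8,1*2+0) = (12,2)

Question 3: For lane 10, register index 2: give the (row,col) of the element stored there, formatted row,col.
10,4

lane 10=>10/4=2, 10 mod 4=2
i=2  r:2+8=>10  c:2·2+0=>4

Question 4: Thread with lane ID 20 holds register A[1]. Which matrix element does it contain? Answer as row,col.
lane 20: gid=5 (20/4), tid=0 (20%4)
i=1: r=5+0=5, c=0*2+1=1

5,1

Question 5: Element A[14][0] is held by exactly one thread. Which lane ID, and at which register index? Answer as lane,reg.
24,2

r=14->g=6,rb=1  c=0->t=0,b0=0
L=6*4+0=24  i=1*2+0=2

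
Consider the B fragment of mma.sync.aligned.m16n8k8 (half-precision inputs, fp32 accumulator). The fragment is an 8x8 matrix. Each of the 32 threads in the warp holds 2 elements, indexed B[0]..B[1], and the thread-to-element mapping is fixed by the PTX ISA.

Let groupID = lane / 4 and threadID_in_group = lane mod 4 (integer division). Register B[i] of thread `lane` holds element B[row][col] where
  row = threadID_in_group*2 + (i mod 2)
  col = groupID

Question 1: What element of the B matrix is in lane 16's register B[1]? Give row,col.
1,4

16: G=4,T=0
[1] (0*2+1,4) = (1,4)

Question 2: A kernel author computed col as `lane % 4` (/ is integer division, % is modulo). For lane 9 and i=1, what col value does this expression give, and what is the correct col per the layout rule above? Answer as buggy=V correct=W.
buggy=1 correct=2

`lane % 4`[9,1]→1
lane 9: G=2 (9/4), T=1 (9%4)
i=1: r=1*2+1=3, c=G=2
col: 1 vs 2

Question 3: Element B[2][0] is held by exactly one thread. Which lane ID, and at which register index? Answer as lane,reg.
1,0

c=0⇒gr=0  r=2⇒th=1,odd=0
L=0*4+1=1  i=0=0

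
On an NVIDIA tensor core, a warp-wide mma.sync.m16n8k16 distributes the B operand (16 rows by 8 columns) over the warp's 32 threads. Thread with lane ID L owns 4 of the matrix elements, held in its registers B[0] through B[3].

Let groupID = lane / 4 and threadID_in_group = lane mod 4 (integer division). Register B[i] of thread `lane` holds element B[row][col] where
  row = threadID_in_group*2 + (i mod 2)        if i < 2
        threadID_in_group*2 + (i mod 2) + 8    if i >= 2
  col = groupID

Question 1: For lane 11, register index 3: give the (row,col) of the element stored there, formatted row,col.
15,2

L=11->g=11>>2=2, t=11&3=3
[3]->row 3·2+1+8=15  col g=2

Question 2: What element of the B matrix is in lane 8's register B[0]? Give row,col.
0,2

lane 8->8/4=2, 8 mod 4=0
i=0  r:2·0+0+0->0  c:2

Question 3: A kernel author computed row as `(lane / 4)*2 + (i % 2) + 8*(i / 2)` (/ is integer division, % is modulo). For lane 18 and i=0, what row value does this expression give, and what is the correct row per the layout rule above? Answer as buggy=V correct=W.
buggy=8 correct=4

`(lane / 4)*2 + (i % 2) + 8*(i / 2)`[18,0]->8
lane 18->18/4=4, 18 mod 4=2
i=0  r:2·2+0+0->4  c:4
row: 8 vs 4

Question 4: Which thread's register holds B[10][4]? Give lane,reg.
17,2

c=4->g=4  r=10->rb=1,t=1,b0=0
L=4*4+1=17  i=1*2+0=2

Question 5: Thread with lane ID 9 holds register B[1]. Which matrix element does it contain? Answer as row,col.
9: G=2,T=1
[1] (1*2+1+0,2) = (3,2)

3,2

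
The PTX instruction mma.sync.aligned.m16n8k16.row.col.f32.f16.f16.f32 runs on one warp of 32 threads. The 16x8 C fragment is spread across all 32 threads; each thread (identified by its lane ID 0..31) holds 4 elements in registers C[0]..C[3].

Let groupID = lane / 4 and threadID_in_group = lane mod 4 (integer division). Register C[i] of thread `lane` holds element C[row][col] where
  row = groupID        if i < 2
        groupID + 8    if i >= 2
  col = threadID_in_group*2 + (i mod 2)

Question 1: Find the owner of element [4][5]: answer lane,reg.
18,1

r=4→G=4,rhi=0  c=5→T=2,p=1
L=4*4+2=18  i=0*2+1=1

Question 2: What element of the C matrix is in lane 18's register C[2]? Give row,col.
12,4

lane 18: gr=4 (18/4), th=2 (18%4)
i=2: r=4+8=12, c=2*2+0=4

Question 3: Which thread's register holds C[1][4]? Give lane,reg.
6,0

r:1=>grp=1,rB=0  c:4=>tig=2,lo=0
L=1*4+2=6  i=0*2+0=0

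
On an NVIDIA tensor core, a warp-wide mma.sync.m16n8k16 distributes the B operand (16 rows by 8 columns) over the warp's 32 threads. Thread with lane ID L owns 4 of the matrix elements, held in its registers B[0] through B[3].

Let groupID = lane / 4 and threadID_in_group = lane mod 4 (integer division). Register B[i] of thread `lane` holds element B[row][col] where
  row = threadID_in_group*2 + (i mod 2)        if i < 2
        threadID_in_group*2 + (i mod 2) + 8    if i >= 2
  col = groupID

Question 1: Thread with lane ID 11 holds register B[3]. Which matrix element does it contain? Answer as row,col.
15,2

lane 11=>11/4=2, 11 mod 4=3
i=3  r:2·3+1+8=>15  c:2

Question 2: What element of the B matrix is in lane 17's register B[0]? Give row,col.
2,4

lane 17->17/4=4, 17 mod 4=1
i=0  r:2·1+0+0->2  c:4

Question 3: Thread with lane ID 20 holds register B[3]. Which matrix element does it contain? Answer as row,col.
9,5

lane 20: gid=5 (20/4), tid=0 (20%4)
i=3: r=0*2+1+8=9, c=gid=5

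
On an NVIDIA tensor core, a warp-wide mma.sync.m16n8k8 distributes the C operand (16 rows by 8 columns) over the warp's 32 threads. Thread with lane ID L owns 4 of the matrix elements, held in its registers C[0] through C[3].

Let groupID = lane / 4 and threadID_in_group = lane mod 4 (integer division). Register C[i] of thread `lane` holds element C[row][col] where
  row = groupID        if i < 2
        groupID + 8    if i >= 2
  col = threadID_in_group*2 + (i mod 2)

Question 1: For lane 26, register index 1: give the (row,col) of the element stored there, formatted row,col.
6,5

26: gr=6,th=2
[1] (6+0,2*2+1) = (6,5)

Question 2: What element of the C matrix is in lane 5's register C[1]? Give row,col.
1,3

lane 5→5/4=1, 5 mod 4=1
i=1  r:1+0→1  c:2·1+1→3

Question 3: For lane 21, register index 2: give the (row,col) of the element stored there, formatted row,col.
lane 21->21/4=5, 21 mod 4=1
i=2  r:5+8->13  c:2·1+0->2

13,2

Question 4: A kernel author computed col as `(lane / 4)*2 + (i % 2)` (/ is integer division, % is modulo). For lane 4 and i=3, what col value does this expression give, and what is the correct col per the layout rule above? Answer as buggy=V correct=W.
`(lane / 4)*2 + (i % 2)`[4,3]→3
4: G=1,T=0
[3] (1+8,0*2+1) = (9,1)
col: 3 vs 1

buggy=3 correct=1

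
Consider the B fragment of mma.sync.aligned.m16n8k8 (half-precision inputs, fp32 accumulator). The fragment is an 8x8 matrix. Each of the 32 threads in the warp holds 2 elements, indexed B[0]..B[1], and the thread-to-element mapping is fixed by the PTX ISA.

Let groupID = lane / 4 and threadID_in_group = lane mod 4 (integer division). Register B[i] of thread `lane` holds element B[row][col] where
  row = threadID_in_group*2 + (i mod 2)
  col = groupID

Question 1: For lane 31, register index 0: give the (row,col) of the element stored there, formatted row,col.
6,7

31: gid=7,tid=3
[0] (3*2+0,7) = (6,7)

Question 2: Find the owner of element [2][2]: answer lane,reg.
9,0

c=2→G=2  r=2→T=1,p=0
L=2*4+1=9  i=0=0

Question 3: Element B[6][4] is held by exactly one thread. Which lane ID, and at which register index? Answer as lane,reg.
19,0

c=4→G=4  r=6→T=3,p=0
L=4*4+3=19  i=0=0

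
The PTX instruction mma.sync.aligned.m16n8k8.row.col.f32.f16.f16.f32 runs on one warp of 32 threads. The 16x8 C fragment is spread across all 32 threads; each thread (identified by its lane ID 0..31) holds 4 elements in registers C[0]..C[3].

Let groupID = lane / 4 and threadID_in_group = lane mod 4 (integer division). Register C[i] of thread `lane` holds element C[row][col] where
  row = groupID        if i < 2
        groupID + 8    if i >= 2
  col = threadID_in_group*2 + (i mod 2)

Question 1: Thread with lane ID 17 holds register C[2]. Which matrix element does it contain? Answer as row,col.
L=17=>grp=17>>2=4, tig=17&3=1
[2]=>row 4+8=12  col 1·2+0=2

12,2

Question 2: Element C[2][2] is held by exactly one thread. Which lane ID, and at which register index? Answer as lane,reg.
9,0

r=2→G=2,rhi=0  c=2→T=1,p=0
L=2*4+1=9  i=0*2+0=0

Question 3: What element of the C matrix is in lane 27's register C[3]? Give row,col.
14,7

lane 27: G=6 (27/4), T=3 (27%4)
i=3: r=6+8=14, c=3*2+1=7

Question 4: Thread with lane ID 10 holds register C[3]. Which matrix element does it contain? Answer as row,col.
lane 10→10/4=2, 10 mod 4=2
i=3  r:2+8→10  c:2·2+1→5

10,5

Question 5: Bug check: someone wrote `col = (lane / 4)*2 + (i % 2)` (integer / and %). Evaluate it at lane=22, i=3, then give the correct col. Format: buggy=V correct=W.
buggy=11 correct=5

`(lane / 4)*2 + (i % 2)`[22,3]⇒11
lane 22⇒22/4=5, 22 mod 4=2
i=3  r:5+8⇒13  c:2·2+1⇒5
col: 11 vs 5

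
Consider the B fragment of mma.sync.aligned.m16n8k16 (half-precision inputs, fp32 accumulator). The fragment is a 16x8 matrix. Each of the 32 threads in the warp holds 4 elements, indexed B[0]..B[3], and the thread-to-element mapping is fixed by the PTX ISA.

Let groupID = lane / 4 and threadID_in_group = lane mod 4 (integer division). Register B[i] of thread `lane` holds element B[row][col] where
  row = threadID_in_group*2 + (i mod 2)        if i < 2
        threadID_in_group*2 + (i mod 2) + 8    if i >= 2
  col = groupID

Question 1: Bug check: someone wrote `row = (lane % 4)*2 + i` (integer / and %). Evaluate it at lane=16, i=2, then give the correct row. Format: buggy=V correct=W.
`(lane % 4)*2 + i`[16,2]->2
lane 16->16/4=4, 16 mod 4=0
i=2  r:2·0+0+8->8  c:4
row: 2 vs 8

buggy=2 correct=8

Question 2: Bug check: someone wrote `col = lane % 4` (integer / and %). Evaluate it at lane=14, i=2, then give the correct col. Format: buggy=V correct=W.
buggy=2 correct=3

`lane % 4`[14,2]⇒2
lane 14⇒14/4=3, 14 mod 4=2
i=2  r:2·2+0+8⇒12  c:3
col: 2 vs 3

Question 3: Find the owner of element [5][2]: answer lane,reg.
10,1

c=2->g=2  r=5->rb=0,t=2,b0=1
L=2*4+2=10  i=0*2+1=1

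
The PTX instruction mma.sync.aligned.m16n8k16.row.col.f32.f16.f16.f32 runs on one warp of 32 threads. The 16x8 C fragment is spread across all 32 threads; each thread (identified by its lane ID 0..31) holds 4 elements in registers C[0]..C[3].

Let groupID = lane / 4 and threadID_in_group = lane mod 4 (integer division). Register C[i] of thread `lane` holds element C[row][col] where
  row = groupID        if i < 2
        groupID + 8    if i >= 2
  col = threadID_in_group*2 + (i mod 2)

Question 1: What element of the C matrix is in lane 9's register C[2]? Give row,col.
L=9=>grp=9>>2=2, tig=9&3=1
[2]=>row 2+8=10  col 1·2+0=2

10,2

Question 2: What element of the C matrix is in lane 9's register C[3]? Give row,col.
10,3

lane 9=>9/4=2, 9 mod 4=1
i=3  r:2+8=>10  c:2·1+1=>3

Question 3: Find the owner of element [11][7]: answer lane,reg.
15,3

r:11=>grp=3,rB=1  c:7=>tig=3,lo=1
L=3*4+3=15  i=1*2+1=3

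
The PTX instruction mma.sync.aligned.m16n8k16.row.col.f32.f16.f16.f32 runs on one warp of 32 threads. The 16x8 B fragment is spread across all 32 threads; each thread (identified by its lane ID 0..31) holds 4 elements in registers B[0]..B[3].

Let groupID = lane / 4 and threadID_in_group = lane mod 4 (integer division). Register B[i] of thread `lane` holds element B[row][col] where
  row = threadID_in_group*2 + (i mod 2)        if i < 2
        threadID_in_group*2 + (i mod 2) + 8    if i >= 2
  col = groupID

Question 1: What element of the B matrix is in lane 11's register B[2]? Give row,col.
14,2

lane 11: gr=2 (11/4), th=3 (11%4)
i=2: r=3*2+0+8=14, c=gr=2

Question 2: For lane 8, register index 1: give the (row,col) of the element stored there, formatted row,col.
L=8->gid=8>>2=2, tid=8&3=0
[1]->row 0·2+1+0=1  col gid=2

1,2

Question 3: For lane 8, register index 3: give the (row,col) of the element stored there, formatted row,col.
8: G=2,T=0
[3] (0*2+1+8,2) = (9,2)

9,2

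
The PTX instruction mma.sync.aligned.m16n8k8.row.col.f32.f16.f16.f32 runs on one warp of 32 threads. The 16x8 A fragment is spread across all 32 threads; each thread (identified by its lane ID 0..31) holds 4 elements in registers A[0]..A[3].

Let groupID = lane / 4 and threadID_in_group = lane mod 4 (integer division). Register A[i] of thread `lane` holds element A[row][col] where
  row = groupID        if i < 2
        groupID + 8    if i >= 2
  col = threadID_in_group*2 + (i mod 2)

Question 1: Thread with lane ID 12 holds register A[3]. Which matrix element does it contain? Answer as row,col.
L=12=>grp=12>>2=3, tig=12&3=0
[3]=>row 3+8=11  col 0·2+1=1

11,1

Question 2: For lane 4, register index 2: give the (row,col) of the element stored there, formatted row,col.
9,0

lane 4->4/4=1, 4 mod 4=0
i=2  r:1+8->9  c:2·0+0->0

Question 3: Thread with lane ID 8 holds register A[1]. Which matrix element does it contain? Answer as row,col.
L=8->gid=8>>2=2, tid=8&3=0
[1]->row 2+0=2  col 0·2+1=1

2,1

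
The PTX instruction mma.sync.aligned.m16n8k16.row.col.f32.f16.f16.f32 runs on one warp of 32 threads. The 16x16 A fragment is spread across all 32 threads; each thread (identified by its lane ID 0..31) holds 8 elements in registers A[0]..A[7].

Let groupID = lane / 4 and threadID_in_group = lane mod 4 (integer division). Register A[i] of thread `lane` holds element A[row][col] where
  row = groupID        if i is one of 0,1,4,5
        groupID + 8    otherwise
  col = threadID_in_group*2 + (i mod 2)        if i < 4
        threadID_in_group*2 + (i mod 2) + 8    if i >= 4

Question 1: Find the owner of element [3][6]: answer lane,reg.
15,0

r: 3->gid=3,r8=0  c: 6->c8=0,tid=3,i&1=0
L=3*4+3=15  i=0*4+0*2+0=0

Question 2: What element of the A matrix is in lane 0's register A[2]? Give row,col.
8,0

0: grp=0,tig=0
[2] (0+8,0*2+0+0) = (8,0)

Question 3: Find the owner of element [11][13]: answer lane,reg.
r=11->g=3,rb=1  c=13->cb=1,t=2,b0=1
L=3*4+2=14  i=1*4+1*2+1=7

14,7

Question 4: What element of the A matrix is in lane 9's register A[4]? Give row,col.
9: grp=2,tig=1
[4] (2+0,1*2+0+8) = (2,10)

2,10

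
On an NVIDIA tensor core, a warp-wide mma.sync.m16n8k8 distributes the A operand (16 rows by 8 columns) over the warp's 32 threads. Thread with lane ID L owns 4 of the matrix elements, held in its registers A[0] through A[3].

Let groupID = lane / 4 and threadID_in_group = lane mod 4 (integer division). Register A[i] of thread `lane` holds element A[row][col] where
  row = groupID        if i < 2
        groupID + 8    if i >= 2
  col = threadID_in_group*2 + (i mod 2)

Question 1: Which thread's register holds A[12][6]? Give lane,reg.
19,2

r:12=>grp=4,rB=1  c:6=>tig=3,lo=0
L=4*4+3=19  i=1*2+0=2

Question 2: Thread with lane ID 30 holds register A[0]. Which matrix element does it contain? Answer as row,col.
7,4

lane 30=>30/4=7, 30 mod 4=2
i=0  r:7+0=>7  c:2·2+0=>4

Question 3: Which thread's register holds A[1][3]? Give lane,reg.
5,1

r: 1->gid=1,r8=0  c: 3->tid=1,i&1=1
L=1*4+1=5  i=0*2+1=1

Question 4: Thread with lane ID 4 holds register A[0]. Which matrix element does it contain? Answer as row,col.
1,0

lane 4→4/4=1, 4 mod 4=0
i=0  r:1+0→1  c:2·0+0→0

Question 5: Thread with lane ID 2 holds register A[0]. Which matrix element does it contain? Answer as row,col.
0,4

L=2→G=2>>2=0, T=2&3=2
[0]→row 0+0=0  col 2·2+0=4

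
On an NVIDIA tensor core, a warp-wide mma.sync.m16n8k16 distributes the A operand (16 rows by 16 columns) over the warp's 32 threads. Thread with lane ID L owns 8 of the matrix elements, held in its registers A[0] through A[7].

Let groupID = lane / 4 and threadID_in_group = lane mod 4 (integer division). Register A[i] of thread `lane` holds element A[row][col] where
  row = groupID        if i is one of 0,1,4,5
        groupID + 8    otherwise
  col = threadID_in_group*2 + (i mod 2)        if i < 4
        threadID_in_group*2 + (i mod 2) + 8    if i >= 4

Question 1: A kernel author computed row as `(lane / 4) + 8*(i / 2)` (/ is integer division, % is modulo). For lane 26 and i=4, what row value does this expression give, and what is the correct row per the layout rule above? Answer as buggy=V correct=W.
buggy=22 correct=6

`(lane / 4) + 8*(i / 2)`[26,4]⇒22
L=26⇒gr=26>>2=6, th=26&3=2
[4]⇒row 6+0=6  col 2·2+0+8=12
row: 22 vs 6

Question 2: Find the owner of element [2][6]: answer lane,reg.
r=2→G=2,rhi=0  c=6→chi=0,T=3,p=0
L=2*4+3=11  i=0*4+0*2+0=0

11,0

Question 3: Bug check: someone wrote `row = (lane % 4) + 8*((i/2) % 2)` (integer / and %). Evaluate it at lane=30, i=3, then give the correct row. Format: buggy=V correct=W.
buggy=10 correct=15

`(lane % 4) + 8*((i/2) % 2)`[30,3]->10
30: gid=7,tid=2
[3] (7+8,2*2+1+0) = (15,5)
row: 10 vs 15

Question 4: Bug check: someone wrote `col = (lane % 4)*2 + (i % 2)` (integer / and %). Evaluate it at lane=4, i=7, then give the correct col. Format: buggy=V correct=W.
buggy=1 correct=9

`(lane % 4)*2 + (i % 2)`[4,7]→1
4: G=1,T=0
[7] (1+8,0*2+1+8) = (9,9)
col: 1 vs 9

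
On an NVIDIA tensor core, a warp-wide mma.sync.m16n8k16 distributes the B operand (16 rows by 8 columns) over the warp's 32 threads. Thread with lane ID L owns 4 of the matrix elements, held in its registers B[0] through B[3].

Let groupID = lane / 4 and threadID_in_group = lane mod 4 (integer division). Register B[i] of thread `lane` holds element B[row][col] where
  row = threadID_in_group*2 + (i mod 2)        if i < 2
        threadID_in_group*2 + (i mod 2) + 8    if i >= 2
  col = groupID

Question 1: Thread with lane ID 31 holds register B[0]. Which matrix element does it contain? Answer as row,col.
6,7

lane 31: gid=7 (31/4), tid=3 (31%4)
i=0: r=3*2+0+0=6, c=gid=7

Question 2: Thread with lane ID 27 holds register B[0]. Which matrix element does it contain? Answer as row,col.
6,6

27: g=6,t=3
[0] (3*2+0+0,6) = (6,6)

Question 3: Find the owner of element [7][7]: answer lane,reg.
31,1

c=7⇒gr=7  r=7⇒Rb=0,th=3,odd=1
L=7*4+3=31  i=0*2+1=1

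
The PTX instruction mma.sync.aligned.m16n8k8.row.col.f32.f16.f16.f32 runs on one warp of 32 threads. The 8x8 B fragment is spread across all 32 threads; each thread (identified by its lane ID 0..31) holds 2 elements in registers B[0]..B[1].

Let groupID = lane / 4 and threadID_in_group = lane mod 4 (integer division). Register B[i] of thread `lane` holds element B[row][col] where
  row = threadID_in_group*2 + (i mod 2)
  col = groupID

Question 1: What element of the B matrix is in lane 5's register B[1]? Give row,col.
3,1

lane 5: G=1 (5/4), T=1 (5%4)
i=1: r=1*2+1=3, c=G=1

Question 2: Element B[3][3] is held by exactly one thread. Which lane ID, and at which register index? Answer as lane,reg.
13,1

c=3→G=3  r=3→T=1,p=1
L=3*4+1=13  i=1=1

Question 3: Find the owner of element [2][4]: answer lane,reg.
17,0

c=4->g=4  r=2->t=1,b0=0
L=4*4+1=17  i=0=0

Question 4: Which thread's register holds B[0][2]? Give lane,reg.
c: 2->gid=2  r: 0->tid=0,i&1=0
L=2*4+0=8  i=0=0

8,0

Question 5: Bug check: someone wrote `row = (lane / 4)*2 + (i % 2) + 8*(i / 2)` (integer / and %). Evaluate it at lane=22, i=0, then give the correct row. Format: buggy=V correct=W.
`(lane / 4)*2 + (i % 2) + 8*(i / 2)`[22,0]→10
lane 22→22/4=5, 22 mod 4=2
i=0  r:2·2+0→4  c:5
row: 10 vs 4

buggy=10 correct=4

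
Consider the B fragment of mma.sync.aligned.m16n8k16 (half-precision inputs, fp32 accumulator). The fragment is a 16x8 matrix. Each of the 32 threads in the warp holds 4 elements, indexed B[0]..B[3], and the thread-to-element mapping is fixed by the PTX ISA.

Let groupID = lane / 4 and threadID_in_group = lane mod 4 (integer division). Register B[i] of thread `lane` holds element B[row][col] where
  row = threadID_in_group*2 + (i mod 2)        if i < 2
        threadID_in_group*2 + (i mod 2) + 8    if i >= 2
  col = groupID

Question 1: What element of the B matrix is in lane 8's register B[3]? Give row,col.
9,2

lane 8⇒8/4=2, 8 mod 4=0
i=3  r:2·0+1+8⇒9  c:2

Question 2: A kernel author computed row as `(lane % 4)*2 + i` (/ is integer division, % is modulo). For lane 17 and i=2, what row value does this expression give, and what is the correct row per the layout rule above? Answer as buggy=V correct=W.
buggy=4 correct=10

`(lane % 4)*2 + i`[17,2]⇒4
17: gr=4,th=1
[2] (1*2+0+8,4) = (10,4)
row: 4 vs 10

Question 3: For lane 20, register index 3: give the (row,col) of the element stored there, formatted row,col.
lane 20→20/4=5, 20 mod 4=0
i=3  r:2·0+1+8→9  c:5

9,5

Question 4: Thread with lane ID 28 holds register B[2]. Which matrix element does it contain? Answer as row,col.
lane 28: G=7 (28/4), T=0 (28%4)
i=2: r=0*2+0+8=8, c=G=7

8,7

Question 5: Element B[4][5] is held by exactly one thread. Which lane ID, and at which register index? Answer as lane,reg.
22,0

c: 5->gid=5  r: 4->r8=0,tid=2,i&1=0
L=5*4+2=22  i=0*2+0=0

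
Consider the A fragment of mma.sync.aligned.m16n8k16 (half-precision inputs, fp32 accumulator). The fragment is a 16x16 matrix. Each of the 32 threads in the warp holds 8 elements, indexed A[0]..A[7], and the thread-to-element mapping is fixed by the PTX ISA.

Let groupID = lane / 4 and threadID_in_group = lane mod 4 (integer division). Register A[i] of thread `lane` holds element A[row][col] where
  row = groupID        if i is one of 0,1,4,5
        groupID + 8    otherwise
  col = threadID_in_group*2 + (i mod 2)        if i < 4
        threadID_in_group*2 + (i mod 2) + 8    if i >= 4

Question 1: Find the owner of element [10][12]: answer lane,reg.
10,6

r=10→G=2,rhi=1  c=12→chi=1,T=2,p=0
L=2*4+2=10  i=1*4+1*2+0=6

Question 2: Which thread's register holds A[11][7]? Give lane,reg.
r: 11->gid=3,r8=1  c: 7->c8=0,tid=3,i&1=1
L=3*4+3=15  i=0*4+1*2+1=3

15,3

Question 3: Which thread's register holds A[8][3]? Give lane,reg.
1,3

r=8⇒gr=0,Rb=1  c=3⇒Cb=0,th=1,odd=1
L=0*4+1=1  i=0*4+1*2+1=3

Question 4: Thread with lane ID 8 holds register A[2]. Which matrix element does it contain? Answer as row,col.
10,0

L=8⇒gr=8>>2=2, th=8&3=0
[2]⇒row 2+8=10  col 0·2+0+0=0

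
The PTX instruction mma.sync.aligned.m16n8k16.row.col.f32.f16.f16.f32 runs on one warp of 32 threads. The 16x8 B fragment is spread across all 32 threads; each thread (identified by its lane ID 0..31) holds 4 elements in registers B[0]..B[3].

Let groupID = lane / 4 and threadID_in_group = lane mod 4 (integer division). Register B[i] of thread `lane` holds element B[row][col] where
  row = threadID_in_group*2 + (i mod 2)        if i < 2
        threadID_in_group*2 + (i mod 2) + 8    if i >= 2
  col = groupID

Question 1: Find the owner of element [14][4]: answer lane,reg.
19,2

c: 4->gid=4  r: 14->r8=1,tid=3,i&1=0
L=4*4+3=19  i=1*2+0=2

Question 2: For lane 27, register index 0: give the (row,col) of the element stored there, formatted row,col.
6,6

27: g=6,t=3
[0] (3*2+0+0,6) = (6,6)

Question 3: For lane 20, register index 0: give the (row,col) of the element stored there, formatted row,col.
0,5

lane 20: g=5 (20/4), t=0 (20%4)
i=0: r=0*2+0+0=0, c=g=5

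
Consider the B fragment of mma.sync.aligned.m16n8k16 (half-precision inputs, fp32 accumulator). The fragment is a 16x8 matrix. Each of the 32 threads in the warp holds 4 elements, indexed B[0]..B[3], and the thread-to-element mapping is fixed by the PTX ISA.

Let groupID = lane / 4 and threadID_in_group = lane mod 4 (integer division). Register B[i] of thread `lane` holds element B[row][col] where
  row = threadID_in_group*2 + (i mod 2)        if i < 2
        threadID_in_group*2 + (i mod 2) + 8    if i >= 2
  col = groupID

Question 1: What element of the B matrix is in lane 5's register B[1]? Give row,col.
lane 5: gid=1 (5/4), tid=1 (5%4)
i=1: r=1*2+1+0=3, c=gid=1

3,1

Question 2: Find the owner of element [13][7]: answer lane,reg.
c=7⇒gr=7  r=13⇒Rb=1,th=2,odd=1
L=7*4+2=30  i=1*2+1=3

30,3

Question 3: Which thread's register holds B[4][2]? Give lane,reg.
10,0

c=2→G=2  r=4→rhi=0,T=2,p=0
L=2*4+2=10  i=0*2+0=0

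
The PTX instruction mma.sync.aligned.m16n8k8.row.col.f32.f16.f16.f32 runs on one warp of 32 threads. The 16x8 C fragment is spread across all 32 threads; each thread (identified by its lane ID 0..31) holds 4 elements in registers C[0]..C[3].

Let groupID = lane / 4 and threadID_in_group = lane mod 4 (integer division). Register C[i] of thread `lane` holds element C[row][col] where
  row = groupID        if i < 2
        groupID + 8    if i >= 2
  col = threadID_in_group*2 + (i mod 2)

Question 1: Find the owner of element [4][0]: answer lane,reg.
r: 4->gid=4,r8=0  c: 0->tid=0,i&1=0
L=4*4+0=16  i=0*2+0=0

16,0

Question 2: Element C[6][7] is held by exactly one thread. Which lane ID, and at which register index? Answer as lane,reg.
27,1

r=6⇒gr=6,Rb=0  c=7⇒th=3,odd=1
L=6*4+3=27  i=0*2+1=1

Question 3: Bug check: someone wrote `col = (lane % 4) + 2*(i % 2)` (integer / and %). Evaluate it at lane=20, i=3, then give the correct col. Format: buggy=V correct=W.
`(lane % 4) + 2*(i % 2)`[20,3]->2
20: g=5,t=0
[3] (5+8,0*2+1) = (13,1)
col: 2 vs 1

buggy=2 correct=1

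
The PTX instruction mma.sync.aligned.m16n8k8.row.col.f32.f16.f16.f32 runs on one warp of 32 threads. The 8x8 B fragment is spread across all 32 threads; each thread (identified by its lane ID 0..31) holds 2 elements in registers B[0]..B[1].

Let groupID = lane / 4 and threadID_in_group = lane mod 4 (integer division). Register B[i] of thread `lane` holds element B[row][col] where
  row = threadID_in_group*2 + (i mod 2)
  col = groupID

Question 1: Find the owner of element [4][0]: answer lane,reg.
2,0

c: 0->gid=0  r: 4->tid=2,i&1=0
L=0*4+2=2  i=0=0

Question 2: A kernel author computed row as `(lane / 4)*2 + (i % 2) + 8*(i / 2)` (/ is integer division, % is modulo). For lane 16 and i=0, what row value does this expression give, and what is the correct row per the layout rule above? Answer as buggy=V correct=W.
`(lane / 4)*2 + (i % 2) + 8*(i / 2)`[16,0]→8
lane 16: G=4 (16/4), T=0 (16%4)
i=0: r=0*2+0=0, c=G=4
row: 8 vs 0

buggy=8 correct=0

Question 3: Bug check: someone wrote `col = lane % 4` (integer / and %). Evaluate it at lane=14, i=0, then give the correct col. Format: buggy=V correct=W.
buggy=2 correct=3

`lane % 4`[14,0]⇒2
14: gr=3,th=2
[0] (2*2+0,3) = (4,3)
col: 2 vs 3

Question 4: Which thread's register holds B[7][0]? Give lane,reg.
3,1

c=0⇒gr=0  r=7⇒th=3,odd=1
L=0*4+3=3  i=1=1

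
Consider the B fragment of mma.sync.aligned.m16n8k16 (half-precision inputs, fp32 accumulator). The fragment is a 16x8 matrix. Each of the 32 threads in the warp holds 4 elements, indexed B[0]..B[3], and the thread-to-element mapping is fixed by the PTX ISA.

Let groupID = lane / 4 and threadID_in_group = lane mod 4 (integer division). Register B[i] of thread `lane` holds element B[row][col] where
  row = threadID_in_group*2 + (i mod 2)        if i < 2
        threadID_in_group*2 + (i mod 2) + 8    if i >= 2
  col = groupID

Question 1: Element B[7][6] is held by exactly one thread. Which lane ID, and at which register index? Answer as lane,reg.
27,1

c=6→G=6  r=7→rhi=0,T=3,p=1
L=6*4+3=27  i=0*2+1=1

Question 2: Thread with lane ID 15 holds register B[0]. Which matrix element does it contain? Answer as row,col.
6,3

lane 15: grp=3 (15/4), tig=3 (15%4)
i=0: r=3*2+0+0=6, c=grp=3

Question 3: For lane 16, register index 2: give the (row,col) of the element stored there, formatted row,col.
8,4

16: gr=4,th=0
[2] (0*2+0+8,4) = (8,4)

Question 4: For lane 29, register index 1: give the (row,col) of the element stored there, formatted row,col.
L=29→G=29>>2=7, T=29&3=1
[1]→row 1·2+1+0=3  col G=7

3,7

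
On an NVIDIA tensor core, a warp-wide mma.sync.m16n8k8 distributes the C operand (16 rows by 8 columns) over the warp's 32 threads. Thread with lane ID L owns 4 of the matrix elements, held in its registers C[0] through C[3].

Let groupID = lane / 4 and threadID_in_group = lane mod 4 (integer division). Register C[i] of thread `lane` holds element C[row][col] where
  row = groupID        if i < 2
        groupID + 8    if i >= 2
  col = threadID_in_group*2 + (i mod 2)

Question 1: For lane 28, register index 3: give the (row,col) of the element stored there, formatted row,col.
15,1

lane 28->28/4=7, 28 mod 4=0
i=3  r:7+8->15  c:2·0+1->1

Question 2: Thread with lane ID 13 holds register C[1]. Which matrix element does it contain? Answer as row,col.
L=13→G=13>>2=3, T=13&3=1
[1]→row 3+0=3  col 1·2+1=3

3,3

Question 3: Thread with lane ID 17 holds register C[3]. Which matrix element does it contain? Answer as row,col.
17: G=4,T=1
[3] (4+8,1*2+1) = (12,3)

12,3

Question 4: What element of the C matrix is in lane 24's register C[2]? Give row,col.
14,0

lane 24=>24/4=6, 24 mod 4=0
i=2  r:6+8=>14  c:2·0+0=>0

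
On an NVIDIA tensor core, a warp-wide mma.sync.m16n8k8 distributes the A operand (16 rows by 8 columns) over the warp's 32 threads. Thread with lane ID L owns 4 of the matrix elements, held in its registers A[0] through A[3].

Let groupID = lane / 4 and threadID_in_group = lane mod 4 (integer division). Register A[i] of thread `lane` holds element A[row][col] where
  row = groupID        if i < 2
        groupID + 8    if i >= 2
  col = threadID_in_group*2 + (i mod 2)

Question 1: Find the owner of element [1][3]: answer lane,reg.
r: 1->gid=1,r8=0  c: 3->tid=1,i&1=1
L=1*4+1=5  i=0*2+1=1

5,1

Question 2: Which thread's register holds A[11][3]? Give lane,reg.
13,3

r:11=>grp=3,rB=1  c:3=>tig=1,lo=1
L=3*4+1=13  i=1*2+1=3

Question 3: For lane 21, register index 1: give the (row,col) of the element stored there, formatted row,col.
5,3

21: gid=5,tid=1
[1] (5+0,1*2+1) = (5,3)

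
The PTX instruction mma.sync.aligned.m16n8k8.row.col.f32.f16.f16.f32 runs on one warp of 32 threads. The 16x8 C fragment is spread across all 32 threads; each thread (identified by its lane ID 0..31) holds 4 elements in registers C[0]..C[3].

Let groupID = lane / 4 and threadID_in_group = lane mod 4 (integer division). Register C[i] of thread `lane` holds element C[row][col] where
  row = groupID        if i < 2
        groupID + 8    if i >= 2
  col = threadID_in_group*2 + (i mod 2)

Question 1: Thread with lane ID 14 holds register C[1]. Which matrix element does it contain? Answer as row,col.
L=14=>grp=14>>2=3, tig=14&3=2
[1]=>row 3+0=3  col 2·2+1=5

3,5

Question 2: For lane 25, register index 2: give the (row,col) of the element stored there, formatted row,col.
14,2

25: gid=6,tid=1
[2] (6+8,1*2+0) = (14,2)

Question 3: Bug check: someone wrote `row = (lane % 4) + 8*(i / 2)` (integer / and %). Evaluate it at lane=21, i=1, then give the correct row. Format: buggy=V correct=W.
`(lane % 4) + 8*(i / 2)`[21,1]->1
lane 21: gid=5 (21/4), tid=1 (21%4)
i=1: r=5+0=5, c=1*2+1=3
row: 1 vs 5

buggy=1 correct=5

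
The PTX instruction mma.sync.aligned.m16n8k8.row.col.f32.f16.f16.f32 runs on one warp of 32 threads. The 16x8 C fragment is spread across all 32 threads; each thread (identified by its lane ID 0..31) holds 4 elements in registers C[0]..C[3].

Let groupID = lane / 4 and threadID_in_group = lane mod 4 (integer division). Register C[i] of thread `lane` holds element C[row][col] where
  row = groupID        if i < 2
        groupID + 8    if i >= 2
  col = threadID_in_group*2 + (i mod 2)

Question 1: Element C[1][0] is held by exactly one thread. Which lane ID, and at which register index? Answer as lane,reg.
4,0

r: 1->gid=1,r8=0  c: 0->tid=0,i&1=0
L=1*4+0=4  i=0*2+0=0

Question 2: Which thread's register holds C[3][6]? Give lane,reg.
r=3→G=3,rhi=0  c=6→T=3,p=0
L=3*4+3=15  i=0*2+0=0

15,0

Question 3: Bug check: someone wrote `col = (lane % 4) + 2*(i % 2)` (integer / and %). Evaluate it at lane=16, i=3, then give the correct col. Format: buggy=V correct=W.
`(lane % 4) + 2*(i % 2)`[16,3]=>2
lane 16: grp=4 (16/4), tig=0 (16%4)
i=3: r=4+8=12, c=0*2+1=1
col: 2 vs 1

buggy=2 correct=1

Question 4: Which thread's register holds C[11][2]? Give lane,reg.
13,2

r=11->g=3,rb=1  c=2->t=1,b0=0
L=3*4+1=13  i=1*2+0=2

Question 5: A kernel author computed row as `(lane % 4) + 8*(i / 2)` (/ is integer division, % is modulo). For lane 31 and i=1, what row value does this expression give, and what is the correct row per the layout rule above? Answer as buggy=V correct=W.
buggy=3 correct=7

`(lane % 4) + 8*(i / 2)`[31,1]=>3
L=31=>grp=31>>2=7, tig=31&3=3
[1]=>row 7+0=7  col 3·2+1=7
row: 3 vs 7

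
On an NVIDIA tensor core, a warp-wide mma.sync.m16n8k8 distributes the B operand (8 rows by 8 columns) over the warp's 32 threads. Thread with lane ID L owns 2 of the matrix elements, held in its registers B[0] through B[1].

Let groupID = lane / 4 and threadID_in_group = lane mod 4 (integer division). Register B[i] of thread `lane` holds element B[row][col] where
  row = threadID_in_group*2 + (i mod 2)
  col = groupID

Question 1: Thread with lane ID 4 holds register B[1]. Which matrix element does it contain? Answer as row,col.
L=4→G=4>>2=1, T=4&3=0
[1]→row 0·2+1=1  col G=1

1,1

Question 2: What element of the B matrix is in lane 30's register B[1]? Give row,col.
5,7

lane 30: grp=7 (30/4), tig=2 (30%4)
i=1: r=2*2+1=5, c=grp=7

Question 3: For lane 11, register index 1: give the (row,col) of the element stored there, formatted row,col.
lane 11→11/4=2, 11 mod 4=3
i=1  r:2·3+1→7  c:2

7,2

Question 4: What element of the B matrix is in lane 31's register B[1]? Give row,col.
31: g=7,t=3
[1] (3*2+1,7) = (7,7)

7,7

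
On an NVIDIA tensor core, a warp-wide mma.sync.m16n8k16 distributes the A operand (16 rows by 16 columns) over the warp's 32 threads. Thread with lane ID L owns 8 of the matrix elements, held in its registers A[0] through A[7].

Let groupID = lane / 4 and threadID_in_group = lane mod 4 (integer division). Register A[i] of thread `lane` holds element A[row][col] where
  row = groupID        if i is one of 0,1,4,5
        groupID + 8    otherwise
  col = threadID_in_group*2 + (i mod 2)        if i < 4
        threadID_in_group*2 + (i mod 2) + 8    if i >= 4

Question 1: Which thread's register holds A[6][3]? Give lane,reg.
25,1

r=6->g=6,rb=0  c=3->cb=0,t=1,b0=1
L=6*4+1=25  i=0*4+0*2+1=1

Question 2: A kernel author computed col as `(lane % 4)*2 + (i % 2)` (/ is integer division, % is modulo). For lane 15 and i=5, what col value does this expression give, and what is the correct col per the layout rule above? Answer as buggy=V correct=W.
buggy=7 correct=15

`(lane % 4)*2 + (i % 2)`[15,5]->7
lane 15: gid=3 (15/4), tid=3 (15%4)
i=5: r=3+0=3, c=3*2+1+8=15
col: 7 vs 15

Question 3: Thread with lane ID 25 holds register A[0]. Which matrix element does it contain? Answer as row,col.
6,2

lane 25: G=6 (25/4), T=1 (25%4)
i=0: r=6+0=6, c=1*2+0+0=2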